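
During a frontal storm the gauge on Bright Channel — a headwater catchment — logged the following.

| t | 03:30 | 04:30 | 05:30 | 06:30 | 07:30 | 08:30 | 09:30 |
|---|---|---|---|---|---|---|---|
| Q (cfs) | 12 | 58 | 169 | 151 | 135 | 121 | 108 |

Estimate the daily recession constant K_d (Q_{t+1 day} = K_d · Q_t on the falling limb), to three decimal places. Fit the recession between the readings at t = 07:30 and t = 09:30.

K_d ≈ 0.069

Between t = 07:30 and t = 09:30 the flow falls from 135 to 108 cfs over 2×1 h = 2 h.
Per-interval ratio K = (108/135)^(1/2) = 0.8944; K_d = K^(24/1) = 0.069.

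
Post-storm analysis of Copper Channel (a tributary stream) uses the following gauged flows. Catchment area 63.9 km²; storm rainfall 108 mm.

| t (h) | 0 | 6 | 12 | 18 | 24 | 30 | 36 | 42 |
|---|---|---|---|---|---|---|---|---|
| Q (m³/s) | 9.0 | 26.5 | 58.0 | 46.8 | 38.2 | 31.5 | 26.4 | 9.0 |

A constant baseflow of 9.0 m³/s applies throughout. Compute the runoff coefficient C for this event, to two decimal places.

ΣQ_DR = 173.4 m³/s; V = ΣQ_DR·Δt = 3.745 × 10^6 m³.
Runoff depth d = V / A = 58.61 mm.
C = d / P = 58.61 / 108 = 0.54.

C ≈ 0.54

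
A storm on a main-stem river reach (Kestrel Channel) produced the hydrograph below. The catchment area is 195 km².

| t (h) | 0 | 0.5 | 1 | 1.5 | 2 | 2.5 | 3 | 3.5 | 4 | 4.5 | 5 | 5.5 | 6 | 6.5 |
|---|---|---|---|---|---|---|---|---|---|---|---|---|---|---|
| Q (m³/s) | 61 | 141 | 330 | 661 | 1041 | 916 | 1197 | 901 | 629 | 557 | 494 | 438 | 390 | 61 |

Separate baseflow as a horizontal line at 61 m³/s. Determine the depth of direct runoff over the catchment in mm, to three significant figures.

d ≈ 64.3 mm

Direct runoff: 0.0, 80.0, 269.0, 600.0, 980.0, 855.0, 1136.0, 840.0, 568.0, 496.0, 433.0, 377.0, 329.0, 0.0 m³/s; ΣQ_DR = 6963 m³/s.
V = ΣQ_DR · Δt = 6963 × 1800 s = 1.253 × 10^7 m³.
Over A = 195 km², depth = V / A = 64.3 mm.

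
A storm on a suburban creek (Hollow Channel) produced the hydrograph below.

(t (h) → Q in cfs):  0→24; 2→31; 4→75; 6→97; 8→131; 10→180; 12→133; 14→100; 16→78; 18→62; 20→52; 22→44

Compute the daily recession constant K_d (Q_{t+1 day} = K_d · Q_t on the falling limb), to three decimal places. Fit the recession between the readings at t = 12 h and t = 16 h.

K_d ≈ 0.041

Between t = 12 h and t = 16 h the flow falls from 133 to 78 cfs over 2×2 h = 4 h.
Per-interval ratio K = (78/133)^(1/2) = 0.7658; K_d = K^(24/2) = 0.041.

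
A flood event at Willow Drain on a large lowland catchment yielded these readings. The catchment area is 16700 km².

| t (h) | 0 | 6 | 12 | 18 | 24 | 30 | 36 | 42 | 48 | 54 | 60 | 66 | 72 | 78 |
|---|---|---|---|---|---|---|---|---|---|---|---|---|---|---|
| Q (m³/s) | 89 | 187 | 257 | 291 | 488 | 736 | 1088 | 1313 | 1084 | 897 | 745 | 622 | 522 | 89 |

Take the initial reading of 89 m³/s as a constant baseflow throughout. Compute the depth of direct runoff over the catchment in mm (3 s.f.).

Direct runoff: 0.0, 98.0, 168.0, 202.0, 399.0, 647.0, 999.0, 1224.0, 995.0, 808.0, 656.0, 533.0, 433.0, 0.0 m³/s; ΣQ_DR = 7162 m³/s.
V = ΣQ_DR · Δt = 7162 × 21600 s = 1.547 × 10^8 m³.
Over A = 16700 km², depth = V / A = 9.26 mm.

d ≈ 9.26 mm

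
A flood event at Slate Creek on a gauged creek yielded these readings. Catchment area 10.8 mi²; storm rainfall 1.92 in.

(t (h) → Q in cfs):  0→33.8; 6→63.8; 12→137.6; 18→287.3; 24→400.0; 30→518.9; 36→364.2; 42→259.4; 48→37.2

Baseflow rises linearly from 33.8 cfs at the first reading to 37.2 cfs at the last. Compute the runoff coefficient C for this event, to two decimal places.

ΣQ_DR = 1783 cfs; V = ΣQ_DR·Δt = 3.851 × 10^7 ft³.
Runoff depth d = V / A = 1.535 in.
C = d / P = 1.535 / 1.92 = 0.80.

C ≈ 0.80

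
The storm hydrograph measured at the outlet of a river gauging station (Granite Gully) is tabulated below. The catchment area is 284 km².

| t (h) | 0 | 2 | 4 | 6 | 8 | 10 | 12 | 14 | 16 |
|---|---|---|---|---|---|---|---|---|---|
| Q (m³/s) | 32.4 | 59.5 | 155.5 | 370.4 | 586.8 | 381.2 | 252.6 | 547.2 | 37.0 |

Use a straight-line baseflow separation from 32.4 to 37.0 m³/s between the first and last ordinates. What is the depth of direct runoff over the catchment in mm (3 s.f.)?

Direct runoff: 0.00, 26.52, 121.95, 336.27, 552.10, 345.93, 216.75, 510.77, 0.00 m³/s; ΣQ_DR = 2110 m³/s.
V = ΣQ_DR · Δt = 2110 × 7200 s = 1.519 × 10^7 m³.
Over A = 284 km², depth = V / A = 53.5 mm.

d ≈ 53.5 mm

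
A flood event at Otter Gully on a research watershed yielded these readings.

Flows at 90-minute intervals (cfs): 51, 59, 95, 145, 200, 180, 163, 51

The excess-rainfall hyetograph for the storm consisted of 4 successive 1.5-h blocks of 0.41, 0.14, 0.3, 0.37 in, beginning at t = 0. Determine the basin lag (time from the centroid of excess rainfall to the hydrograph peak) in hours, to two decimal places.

t_L ≈ 2.98 h

Centroid of excess rainfall: t_c = Σ P_i·t̄_i / ΣP_i = 3.0246 h (block centres at 0.75, 2.25, 3.75, 5.25 h).
Hydrograph peak occurs at t = 6 h, so basin lag t_L = 6 − 3.0246 = 2.98 h.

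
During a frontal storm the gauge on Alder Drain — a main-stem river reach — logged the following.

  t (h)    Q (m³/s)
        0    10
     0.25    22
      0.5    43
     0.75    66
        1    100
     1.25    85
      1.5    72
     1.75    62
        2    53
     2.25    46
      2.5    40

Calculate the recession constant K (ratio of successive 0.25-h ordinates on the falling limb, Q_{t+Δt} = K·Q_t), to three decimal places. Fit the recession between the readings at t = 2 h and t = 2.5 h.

Using the recession-limb readings at t = 2 h and t = 2.5 h: Q falls from 53 to 40 m³/s over 2 intervals.
K = (Q₂/Q₁)^(1/2) = (40/53)^(1/2) = 0.869.

K ≈ 0.869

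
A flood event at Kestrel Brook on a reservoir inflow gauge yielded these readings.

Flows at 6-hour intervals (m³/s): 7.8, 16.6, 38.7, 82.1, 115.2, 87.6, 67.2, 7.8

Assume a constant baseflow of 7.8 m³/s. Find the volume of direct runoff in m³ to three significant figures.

V ≈ 7.79 × 10^6 m³

Direct-runoff ordinates (Q − Q_b): 0.0, 8.8, 30.9, 74.3, 107.4, 79.8, 59.4, 0.0 m³/s.
ΣQ_DR = 360.6 m³/s.
With Δt = 6 h = 21600 s, V = ΣQ_DR · Δt = 360.6 × 21600 = 7.79 × 10^6 m³.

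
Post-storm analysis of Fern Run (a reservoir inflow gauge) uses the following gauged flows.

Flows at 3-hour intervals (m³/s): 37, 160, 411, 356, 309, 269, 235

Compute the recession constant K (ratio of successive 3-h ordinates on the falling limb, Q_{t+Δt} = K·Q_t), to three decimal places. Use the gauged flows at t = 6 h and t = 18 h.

Using the recession-limb readings at t = 6 h and t = 18 h: Q falls from 411 to 235 m³/s over 4 intervals.
K = (Q₂/Q₁)^(1/4) = (235/411)^(1/4) = 0.870.

K ≈ 0.870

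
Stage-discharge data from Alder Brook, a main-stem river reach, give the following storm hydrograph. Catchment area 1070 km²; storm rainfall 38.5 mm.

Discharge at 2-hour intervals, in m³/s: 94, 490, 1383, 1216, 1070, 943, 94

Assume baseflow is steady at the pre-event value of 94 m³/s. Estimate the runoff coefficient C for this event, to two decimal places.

ΣQ_DR = 4632 m³/s; V = ΣQ_DR·Δt = 3.335 × 10^7 m³.
Runoff depth d = V / A = 31.17 mm.
C = d / P = 31.17 / 38.5 = 0.81.

C ≈ 0.81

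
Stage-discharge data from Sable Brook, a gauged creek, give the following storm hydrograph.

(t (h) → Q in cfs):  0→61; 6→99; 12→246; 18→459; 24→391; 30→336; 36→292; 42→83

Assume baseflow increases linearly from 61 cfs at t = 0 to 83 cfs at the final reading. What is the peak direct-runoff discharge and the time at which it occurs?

Q_p = 388.57 cfs at t = 18 h

Subtracting baseflow gives direct-runoff ordinates: 0.00, 34.86, 178.71, 388.57, 317.43, 259.29, 212.14, 0.00 cfs.
The maximum is 388.57 cfs, occurring at the reading for t = 18 h.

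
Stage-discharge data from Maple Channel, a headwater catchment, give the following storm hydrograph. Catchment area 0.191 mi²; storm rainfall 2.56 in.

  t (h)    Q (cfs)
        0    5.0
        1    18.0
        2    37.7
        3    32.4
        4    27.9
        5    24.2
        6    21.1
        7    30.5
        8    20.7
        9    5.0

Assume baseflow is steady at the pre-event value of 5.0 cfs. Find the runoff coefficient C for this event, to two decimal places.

ΣQ_DR = 172.5 cfs; V = ΣQ_DR·Δt = 6.210 × 10^5 ft³.
Runoff depth d = V / A = 1.399 in.
C = d / P = 1.399 / 2.56 = 0.55.

C ≈ 0.55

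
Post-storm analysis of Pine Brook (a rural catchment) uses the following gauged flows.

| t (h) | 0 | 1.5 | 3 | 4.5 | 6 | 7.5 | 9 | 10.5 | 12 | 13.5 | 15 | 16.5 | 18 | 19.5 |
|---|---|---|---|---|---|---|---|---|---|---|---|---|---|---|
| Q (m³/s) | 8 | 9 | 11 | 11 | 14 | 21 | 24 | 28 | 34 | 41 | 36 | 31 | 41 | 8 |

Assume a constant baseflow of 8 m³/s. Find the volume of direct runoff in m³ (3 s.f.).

Direct-runoff ordinates (Q − Q_b): 0.0, 1.0, 3.0, 3.0, 6.0, 13.0, 16.0, 20.0, 26.0, 33.0, 28.0, 23.0, 33.0, 0.0 m³/s.
ΣQ_DR = 205.0 m³/s.
With Δt = 1.5 h = 5400 s, V = ΣQ_DR · Δt = 205.0 × 5400 = 1.11 × 10^6 m³.

V ≈ 1.11 × 10^6 m³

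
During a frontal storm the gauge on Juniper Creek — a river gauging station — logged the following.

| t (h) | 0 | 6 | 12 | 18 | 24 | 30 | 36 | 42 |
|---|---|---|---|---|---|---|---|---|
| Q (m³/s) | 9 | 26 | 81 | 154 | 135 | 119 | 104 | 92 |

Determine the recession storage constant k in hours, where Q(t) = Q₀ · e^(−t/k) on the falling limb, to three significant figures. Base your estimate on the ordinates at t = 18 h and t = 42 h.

On the falling limb, Q drops from 154 to 92 m³/s between t = 18 h and t = 42 h (Δt = 24 h).
k = −Δt / ln(Q₂/Q₁) = −24 / ln(92/154) = 46.6 h.

k ≈ 46.6 h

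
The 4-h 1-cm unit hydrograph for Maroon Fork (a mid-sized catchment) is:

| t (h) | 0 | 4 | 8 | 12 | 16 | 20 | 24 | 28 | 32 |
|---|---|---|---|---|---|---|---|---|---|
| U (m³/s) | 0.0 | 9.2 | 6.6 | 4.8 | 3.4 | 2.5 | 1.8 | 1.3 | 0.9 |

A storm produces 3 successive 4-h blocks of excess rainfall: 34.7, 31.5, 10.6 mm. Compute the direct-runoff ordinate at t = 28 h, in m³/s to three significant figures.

Q ≈ 12.8 m³/s

By discrete convolution, Q_j = Σ (P_i / 10 mm) · U_{j−i}.
At t = 28 h (j=7): Q = (34.7/10)·1.3 + (31.5/10)·1.8 + (10.6/10)·2.5 = 12.8 m³/s.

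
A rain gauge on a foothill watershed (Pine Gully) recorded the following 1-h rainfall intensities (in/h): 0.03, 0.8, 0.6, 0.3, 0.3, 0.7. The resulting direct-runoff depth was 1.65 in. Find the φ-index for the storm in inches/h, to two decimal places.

φ ≈ 0.21 in/h

Only the 5 blocks with intensity above φ contribute runoff: 0.8, 0.6, 0.3, 0.3, 0.7 in/h.
Σ(I−φ)·Δt = d  ⇒  (0.8+0.6+0.3+0.3+0.7 − 5φ)·1 = 1.65
φ = (2.700 − 1.65/1) / 5 = 0.21 in/h.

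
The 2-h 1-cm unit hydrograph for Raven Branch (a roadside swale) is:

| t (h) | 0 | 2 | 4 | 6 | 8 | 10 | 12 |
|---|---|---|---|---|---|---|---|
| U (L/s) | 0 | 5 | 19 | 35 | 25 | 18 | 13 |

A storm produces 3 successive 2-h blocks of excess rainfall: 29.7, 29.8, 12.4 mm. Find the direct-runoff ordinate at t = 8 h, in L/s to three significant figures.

By discrete convolution, Q_j = Σ (P_i / 10 mm) · U_{j−i}.
At t = 8 h (j=4): Q = (29.7/10)·25 + (29.8/10)·35 + (12.4/10)·19 = 202 L/s.

Q ≈ 202 L/s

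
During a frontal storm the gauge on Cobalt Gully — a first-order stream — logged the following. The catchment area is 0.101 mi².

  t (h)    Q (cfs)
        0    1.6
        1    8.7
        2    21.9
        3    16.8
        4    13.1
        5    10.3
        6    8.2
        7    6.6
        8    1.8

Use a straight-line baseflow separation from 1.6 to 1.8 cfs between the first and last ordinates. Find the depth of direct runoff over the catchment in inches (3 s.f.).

d ≈ 1.13 in

Direct runoff: 0.00, 7.08, 20.25, 15.12, 11.40, 8.57, 6.45, 4.83, 0.00 cfs; ΣQ_DR = 73.70 cfs.
V = ΣQ_DR · Δt = 73.70 × 3600 s = 2.653 × 10^5 ft³.
Over A = 0.101 mi², depth = V / A = 1.13 in.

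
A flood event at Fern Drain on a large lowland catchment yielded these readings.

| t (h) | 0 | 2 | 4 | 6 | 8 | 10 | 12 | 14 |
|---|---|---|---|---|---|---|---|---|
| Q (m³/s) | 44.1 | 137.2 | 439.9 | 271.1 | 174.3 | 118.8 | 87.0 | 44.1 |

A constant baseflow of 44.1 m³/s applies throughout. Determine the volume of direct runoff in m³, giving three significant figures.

V ≈ 6.94 × 10^6 m³

Direct-runoff ordinates (Q − Q_b): 0.0, 93.1, 395.8, 227.0, 130.2, 74.7, 42.9, 0.0 m³/s.
ΣQ_DR = 963.7 m³/s.
With Δt = 2 h = 7200 s, V = ΣQ_DR · Δt = 963.7 × 7200 = 6.94 × 10^6 m³.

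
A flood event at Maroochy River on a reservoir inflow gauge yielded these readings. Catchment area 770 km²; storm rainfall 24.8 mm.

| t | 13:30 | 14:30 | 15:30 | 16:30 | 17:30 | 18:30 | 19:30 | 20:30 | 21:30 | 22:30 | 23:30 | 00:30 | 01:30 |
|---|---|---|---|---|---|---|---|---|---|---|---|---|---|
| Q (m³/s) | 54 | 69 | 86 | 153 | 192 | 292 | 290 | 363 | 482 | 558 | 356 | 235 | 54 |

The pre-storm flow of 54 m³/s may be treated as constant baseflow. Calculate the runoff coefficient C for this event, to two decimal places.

C ≈ 0.47

ΣQ_DR = 2482 m³/s; V = ΣQ_DR·Δt = 8.935 × 10^6 m³.
Runoff depth d = V / A = 11.60 mm.
C = d / P = 11.60 / 24.8 = 0.47.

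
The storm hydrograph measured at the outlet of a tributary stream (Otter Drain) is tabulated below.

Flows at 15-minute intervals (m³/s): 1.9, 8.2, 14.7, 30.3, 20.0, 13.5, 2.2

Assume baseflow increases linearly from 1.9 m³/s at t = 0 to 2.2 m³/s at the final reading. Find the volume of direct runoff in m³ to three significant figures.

Direct-runoff ordinates (Q − Q_b): 0.00, 6.25, 12.70, 28.25, 17.90, 11.35, 0.00 m³/s.
ΣQ_DR = 76.45 m³/s.
With Δt = 0.25 h = 900 s, V = ΣQ_DR · Δt = 76.45 × 900 = 68800 m³.

V ≈ 68800 m³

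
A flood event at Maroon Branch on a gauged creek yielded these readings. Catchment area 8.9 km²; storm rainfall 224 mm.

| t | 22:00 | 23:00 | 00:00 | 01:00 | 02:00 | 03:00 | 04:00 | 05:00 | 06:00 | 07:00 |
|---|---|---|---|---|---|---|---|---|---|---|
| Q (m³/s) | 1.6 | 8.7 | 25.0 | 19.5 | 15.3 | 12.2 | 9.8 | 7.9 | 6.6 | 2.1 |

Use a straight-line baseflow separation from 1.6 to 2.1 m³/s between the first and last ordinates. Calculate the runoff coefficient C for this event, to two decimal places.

ΣQ_DR = 90.20 m³/s; V = ΣQ_DR·Δt = 3.247 × 10^5 m³.
Runoff depth d = V / A = 36.49 mm.
C = d / P = 36.49 / 224 = 0.16.

C ≈ 0.16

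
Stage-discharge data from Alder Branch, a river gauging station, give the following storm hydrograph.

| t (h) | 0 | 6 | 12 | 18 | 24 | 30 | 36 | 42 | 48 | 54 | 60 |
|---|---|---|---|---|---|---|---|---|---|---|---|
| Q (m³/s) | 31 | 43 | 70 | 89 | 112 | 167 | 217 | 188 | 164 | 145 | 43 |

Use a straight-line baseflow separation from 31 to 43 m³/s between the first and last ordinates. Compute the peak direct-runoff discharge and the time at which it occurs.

Q_p = 178.80 m³/s at t = 36 h

Subtracting baseflow gives direct-runoff ordinates: 0.00, 10.80, 36.60, 54.40, 76.20, 130.00, 178.80, 148.60, 123.40, 103.20, 0.00 m³/s.
The maximum is 178.80 m³/s, occurring at the reading for t = 36 h.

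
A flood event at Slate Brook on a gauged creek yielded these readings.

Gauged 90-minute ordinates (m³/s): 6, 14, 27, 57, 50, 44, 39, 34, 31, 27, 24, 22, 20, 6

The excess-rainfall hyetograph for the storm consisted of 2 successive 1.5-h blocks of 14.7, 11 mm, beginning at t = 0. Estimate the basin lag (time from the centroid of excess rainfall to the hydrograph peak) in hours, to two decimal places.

Centroid of excess rainfall: t_c = Σ P_i·t̄_i / ΣP_i = 1.3920 h (block centres at 0.75, 2.25 h).
Hydrograph peak occurs at t = 4.5 h, so basin lag t_L = 4.5 − 1.3920 = 3.11 h.

t_L ≈ 3.11 h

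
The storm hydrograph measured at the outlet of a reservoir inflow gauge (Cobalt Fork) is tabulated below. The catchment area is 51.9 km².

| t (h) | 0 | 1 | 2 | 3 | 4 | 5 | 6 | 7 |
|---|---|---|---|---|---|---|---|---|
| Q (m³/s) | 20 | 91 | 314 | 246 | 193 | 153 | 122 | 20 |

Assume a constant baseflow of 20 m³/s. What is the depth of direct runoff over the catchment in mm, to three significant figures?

d ≈ 69.3 mm

Direct runoff: 0.0, 71.0, 294.0, 226.0, 173.0, 133.0, 102.0, 0.0 m³/s; ΣQ_DR = 999.0 m³/s.
V = ΣQ_DR · Δt = 999.0 × 3600 s = 3.596 × 10^6 m³.
Over A = 51.9 km², depth = V / A = 69.3 mm.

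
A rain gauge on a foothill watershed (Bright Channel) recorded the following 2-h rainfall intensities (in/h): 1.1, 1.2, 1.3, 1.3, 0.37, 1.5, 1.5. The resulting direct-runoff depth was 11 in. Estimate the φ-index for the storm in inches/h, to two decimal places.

φ ≈ 0.40 in/h

Only the 6 blocks with intensity above φ contribute runoff: 1.1, 1.2, 1.3, 1.3, 1.5, 1.5 in/h.
Σ(I−φ)·Δt = d  ⇒  (1.1+1.2+1.3+1.3+1.5+1.5 − 6φ)·2 = 11
φ = (7.900 − 11/2) / 6 = 0.40 in/h.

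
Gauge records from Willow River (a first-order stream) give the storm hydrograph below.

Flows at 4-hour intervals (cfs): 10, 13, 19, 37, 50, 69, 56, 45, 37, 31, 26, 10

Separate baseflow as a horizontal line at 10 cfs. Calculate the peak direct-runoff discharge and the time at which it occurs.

Subtracting baseflow gives direct-runoff ordinates: 0.0, 3.0, 9.0, 27.0, 40.0, 59.0, 46.0, 35.0, 27.0, 21.0, 16.0, 0.0 cfs.
The maximum is 59.0 cfs, occurring at the reading for t = 20 h.

Q_p = 59.0 cfs at t = 20 h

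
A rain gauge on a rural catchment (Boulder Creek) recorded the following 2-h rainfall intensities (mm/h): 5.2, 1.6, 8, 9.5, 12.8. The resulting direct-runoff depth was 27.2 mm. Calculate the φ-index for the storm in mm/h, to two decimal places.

φ ≈ 5.57 mm/h

Only the 3 blocks with intensity above φ contribute runoff: 8, 9.5, 12.8 mm/h.
Σ(I−φ)·Δt = d  ⇒  (8+9.5+12.8 − 3φ)·2 = 27.2
φ = (30.30 − 27.2/2) / 3 = 5.57 mm/h.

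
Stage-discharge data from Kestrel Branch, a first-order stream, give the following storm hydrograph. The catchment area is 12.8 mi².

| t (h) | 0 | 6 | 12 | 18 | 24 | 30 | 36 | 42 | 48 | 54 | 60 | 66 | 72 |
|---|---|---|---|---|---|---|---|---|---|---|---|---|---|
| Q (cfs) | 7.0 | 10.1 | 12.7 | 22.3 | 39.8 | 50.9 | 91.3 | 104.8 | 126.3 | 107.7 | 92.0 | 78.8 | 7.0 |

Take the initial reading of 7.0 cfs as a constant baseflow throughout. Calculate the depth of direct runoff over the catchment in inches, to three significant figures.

d ≈ 0.479 in

Direct runoff: 0.0, 3.1, 5.7, 15.3, 32.8, 43.9, 84.3, 97.8, 119.3, 100.7, 85.0, 71.8, 0.0 cfs; ΣQ_DR = 659.7 cfs.
V = ΣQ_DR · Δt = 659.7 × 21600 s = 1.425 × 10^7 ft³.
Over A = 12.8 mi², depth = V / A = 0.479 in.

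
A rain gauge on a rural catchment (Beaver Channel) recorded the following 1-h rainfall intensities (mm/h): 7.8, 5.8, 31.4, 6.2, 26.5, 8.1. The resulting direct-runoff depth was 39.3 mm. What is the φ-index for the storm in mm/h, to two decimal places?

Only the 2 blocks with intensity above φ contribute runoff: 31.4, 26.5 mm/h.
Σ(I−φ)·Δt = d  ⇒  (31.4+26.5 − 2φ)·1 = 39.3
φ = (57.90 − 39.3/1) / 2 = 9.30 mm/h.

φ ≈ 9.30 mm/h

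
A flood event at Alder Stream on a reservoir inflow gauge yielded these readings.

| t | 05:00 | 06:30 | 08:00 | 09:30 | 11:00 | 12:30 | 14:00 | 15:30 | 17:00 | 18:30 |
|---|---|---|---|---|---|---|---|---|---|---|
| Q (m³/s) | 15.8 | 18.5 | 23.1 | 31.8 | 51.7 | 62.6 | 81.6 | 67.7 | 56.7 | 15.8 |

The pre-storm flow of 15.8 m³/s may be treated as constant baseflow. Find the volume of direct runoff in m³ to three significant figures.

Direct-runoff ordinates (Q − Q_b): 0.0, 2.7, 7.3, 16.0, 35.9, 46.8, 65.8, 51.9, 40.9, 0.0 m³/s.
ΣQ_DR = 267.3 m³/s.
With Δt = 1.5 h = 5400 s, V = ΣQ_DR · Δt = 267.3 × 5400 = 1.44 × 10^6 m³.

V ≈ 1.44 × 10^6 m³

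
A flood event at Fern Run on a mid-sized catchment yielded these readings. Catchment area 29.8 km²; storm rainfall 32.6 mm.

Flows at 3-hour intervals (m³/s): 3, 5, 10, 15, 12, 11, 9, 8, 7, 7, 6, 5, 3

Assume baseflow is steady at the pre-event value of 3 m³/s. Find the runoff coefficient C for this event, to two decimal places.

ΣQ_DR = 62.00 m³/s; V = ΣQ_DR·Δt = 6.696 × 10^5 m³.
Runoff depth d = V / A = 22.47 mm.
C = d / P = 22.47 / 32.6 = 0.69.

C ≈ 0.69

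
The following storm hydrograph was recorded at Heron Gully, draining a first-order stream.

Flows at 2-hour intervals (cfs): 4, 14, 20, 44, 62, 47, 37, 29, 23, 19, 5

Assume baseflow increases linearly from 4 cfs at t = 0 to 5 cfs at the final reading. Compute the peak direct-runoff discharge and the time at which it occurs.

Subtracting baseflow gives direct-runoff ordinates: 0.00, 9.90, 15.80, 39.70, 57.60, 42.50, 32.40, 24.30, 18.20, 14.10, 0.00 cfs.
The maximum is 57.60 cfs, occurring at the reading for t = 8 h.

Q_p = 57.60 cfs at t = 8 h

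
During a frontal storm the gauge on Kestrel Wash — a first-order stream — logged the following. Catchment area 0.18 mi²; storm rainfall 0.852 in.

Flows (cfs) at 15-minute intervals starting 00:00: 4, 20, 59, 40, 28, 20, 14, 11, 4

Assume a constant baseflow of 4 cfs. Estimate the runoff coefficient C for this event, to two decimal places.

C ≈ 0.41

ΣQ_DR = 164.0 cfs; V = ΣQ_DR·Δt = 1.476 × 10^5 ft³.
Runoff depth d = V / A = 0.3530 in.
C = d / P = 0.3530 / 0.852 = 0.41.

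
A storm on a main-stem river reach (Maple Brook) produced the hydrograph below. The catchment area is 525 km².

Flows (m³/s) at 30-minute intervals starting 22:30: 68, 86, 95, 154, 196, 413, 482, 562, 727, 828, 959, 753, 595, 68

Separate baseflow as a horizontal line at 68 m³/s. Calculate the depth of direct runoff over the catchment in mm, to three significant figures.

Direct runoff: 0.0, 18.0, 27.0, 86.0, 128.0, 345.0, 414.0, 494.0, 659.0, 760.0, 891.0, 685.0, 527.0, 0.0 m³/s; ΣQ_DR = 5034 m³/s.
V = ΣQ_DR · Δt = 5034 × 1800 s = 9.061 × 10^6 m³.
Over A = 525 km², depth = V / A = 17.3 mm.

d ≈ 17.3 mm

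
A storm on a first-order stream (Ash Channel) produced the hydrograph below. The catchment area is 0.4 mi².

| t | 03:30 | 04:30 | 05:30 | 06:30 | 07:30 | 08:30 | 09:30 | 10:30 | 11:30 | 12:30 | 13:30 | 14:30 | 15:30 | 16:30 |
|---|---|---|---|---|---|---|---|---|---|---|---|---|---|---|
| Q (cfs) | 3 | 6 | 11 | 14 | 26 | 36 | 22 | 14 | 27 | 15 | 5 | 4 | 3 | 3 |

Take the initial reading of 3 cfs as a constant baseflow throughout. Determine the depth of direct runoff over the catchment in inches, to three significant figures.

Direct runoff: 0.0, 3.0, 8.0, 11.0, 23.0, 33.0, 19.0, 11.0, 24.0, 12.0, 2.0, 1.0, 0.0, 0.0 cfs; ΣQ_DR = 147.0 cfs.
V = ΣQ_DR · Δt = 147.0 × 3600 s = 5.292 × 10^5 ft³.
Over A = 0.4 mi², depth = V / A = 0.569 in.

d ≈ 0.569 in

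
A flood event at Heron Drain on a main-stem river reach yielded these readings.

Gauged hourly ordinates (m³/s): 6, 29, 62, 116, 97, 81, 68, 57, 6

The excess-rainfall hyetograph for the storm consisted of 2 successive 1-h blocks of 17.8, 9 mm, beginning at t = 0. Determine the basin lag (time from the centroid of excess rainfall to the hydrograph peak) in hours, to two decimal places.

t_L ≈ 2.16 h

Centroid of excess rainfall: t_c = Σ P_i·t̄_i / ΣP_i = 0.8358 h (block centres at 0.5, 1.5 h).
Hydrograph peak occurs at t = 3 h, so basin lag t_L = 3 − 0.8358 = 2.16 h.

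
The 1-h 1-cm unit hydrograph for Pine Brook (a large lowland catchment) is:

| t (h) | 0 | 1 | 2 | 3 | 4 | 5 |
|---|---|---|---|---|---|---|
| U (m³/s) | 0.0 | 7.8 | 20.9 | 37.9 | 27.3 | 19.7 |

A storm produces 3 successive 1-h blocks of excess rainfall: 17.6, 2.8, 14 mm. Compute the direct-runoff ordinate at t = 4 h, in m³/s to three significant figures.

By discrete convolution, Q_j = Σ (P_i / 10 mm) · U_{j−i}.
At t = 4 h (j=4): Q = (17.6/10)·27.3 + (2.8/10)·37.9 + (14/10)·20.9 = 87.9 m³/s.

Q ≈ 87.9 m³/s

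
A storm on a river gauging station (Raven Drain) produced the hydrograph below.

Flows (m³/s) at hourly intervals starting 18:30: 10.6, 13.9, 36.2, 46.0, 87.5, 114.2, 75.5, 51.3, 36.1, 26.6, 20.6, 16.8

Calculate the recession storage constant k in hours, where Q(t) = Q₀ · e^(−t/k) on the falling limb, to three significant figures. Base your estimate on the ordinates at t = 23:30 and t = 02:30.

On the falling limb, Q drops from 114.2 to 36.1 m³/s between t = 23:30 and t = 02:30 (Δt = 3 h).
k = −Δt / ln(Q₂/Q₁) = −3 / ln(36.1/114.2) = 2.60 h.

k ≈ 2.60 h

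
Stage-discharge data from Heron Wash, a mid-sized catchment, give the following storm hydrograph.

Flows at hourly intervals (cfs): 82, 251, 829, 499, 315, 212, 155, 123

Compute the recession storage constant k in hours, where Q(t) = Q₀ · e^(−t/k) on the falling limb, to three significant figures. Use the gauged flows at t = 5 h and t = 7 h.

k ≈ 3.67 h

On the falling limb, Q drops from 212 to 123 cfs between t = 5 h and t = 7 h (Δt = 2 h).
k = −Δt / ln(Q₂/Q₁) = −2 / ln(123/212) = 3.67 h.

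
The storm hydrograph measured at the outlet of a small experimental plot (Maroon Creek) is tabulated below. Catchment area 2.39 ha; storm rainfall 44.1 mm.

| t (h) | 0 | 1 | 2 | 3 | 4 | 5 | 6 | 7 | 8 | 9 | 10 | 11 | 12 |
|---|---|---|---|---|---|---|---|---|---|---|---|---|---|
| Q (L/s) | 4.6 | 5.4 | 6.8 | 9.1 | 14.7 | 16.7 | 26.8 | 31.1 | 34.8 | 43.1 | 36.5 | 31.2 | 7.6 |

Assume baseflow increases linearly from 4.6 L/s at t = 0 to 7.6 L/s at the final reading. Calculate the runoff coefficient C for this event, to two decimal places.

C ≈ 0.65

ΣQ_DR = 189.1 L/s; V = ΣQ_DR·Δt = 6.808 × 10^5 L.
Runoff depth d = V / A = 28.48 mm.
C = d / P = 28.48 / 44.1 = 0.65.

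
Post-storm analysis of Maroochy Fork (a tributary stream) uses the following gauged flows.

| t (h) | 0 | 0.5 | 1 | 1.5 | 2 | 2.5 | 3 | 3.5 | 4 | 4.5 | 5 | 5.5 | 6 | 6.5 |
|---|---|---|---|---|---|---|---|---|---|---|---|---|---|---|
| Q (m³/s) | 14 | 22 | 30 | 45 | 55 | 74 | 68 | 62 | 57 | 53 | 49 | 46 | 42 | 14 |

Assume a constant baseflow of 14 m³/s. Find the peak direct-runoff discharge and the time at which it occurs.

Subtracting baseflow gives direct-runoff ordinates: 0.0, 8.0, 16.0, 31.0, 41.0, 60.0, 54.0, 48.0, 43.0, 39.0, 35.0, 32.0, 28.0, 0.0 m³/s.
The maximum is 60.0 m³/s, occurring at the reading for t = 2.5 h.

Q_p = 60.0 m³/s at t = 2.5 h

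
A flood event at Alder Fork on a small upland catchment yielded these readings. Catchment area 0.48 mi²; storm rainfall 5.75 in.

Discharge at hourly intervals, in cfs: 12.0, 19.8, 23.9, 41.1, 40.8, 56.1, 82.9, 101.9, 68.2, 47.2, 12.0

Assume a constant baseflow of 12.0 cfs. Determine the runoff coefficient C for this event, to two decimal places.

C ≈ 0.21

ΣQ_DR = 373.9 cfs; V = ΣQ_DR·Δt = 1.346 × 10^6 ft³.
Runoff depth d = V / A = 1.207 in.
C = d / P = 1.207 / 5.75 = 0.21.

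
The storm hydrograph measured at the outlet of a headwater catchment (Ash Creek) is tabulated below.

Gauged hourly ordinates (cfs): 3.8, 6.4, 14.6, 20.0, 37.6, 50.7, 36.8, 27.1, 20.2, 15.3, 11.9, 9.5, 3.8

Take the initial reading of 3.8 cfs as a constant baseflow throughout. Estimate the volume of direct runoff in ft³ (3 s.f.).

V ≈ 7.50 × 10^5 ft³

Direct-runoff ordinates (Q − Q_b): 0.0, 2.6, 10.8, 16.2, 33.8, 46.9, 33.0, 23.3, 16.4, 11.5, 8.1, 5.7, 0.0 cfs.
ΣQ_DR = 208.3 cfs.
With Δt = 1 h = 3600 s, V = ΣQ_DR · Δt = 208.3 × 3600 = 7.50 × 10^5 ft³.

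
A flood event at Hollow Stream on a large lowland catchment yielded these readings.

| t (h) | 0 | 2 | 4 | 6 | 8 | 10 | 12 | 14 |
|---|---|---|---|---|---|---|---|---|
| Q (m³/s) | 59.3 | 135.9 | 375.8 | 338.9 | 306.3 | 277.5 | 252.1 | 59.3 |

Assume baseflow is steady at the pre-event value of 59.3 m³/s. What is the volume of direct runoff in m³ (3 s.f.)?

V ≈ 9.58 × 10^6 m³

Direct-runoff ordinates (Q − Q_b): 0.0, 76.6, 316.5, 279.6, 247.0, 218.2, 192.8, 0.0 m³/s.
ΣQ_DR = 1331 m³/s.
With Δt = 2 h = 7200 s, V = ΣQ_DR · Δt = 1331 × 7200 = 9.58 × 10^6 m³.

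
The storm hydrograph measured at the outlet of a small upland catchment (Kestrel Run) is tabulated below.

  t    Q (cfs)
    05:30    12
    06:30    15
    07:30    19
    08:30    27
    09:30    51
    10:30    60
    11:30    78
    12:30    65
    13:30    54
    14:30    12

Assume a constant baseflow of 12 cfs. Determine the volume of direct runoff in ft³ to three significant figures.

V ≈ 9.83 × 10^5 ft³

Direct-runoff ordinates (Q − Q_b): 0.0, 3.0, 7.0, 15.0, 39.0, 48.0, 66.0, 53.0, 42.0, 0.0 cfs.
ΣQ_DR = 273.0 cfs.
With Δt = 1 h = 3600 s, V = ΣQ_DR · Δt = 273.0 × 3600 = 9.83 × 10^5 ft³.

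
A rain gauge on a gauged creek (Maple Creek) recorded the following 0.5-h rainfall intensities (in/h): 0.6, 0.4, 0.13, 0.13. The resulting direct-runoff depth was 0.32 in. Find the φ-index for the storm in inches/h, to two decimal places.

Only the 2 blocks with intensity above φ contribute runoff: 0.6, 0.4 in/h.
Σ(I−φ)·Δt = d  ⇒  (0.6+0.4 − 2φ)·0.5 = 0.32
φ = (1.000 − 0.32/0.5) / 2 = 0.18 in/h.

φ ≈ 0.18 in/h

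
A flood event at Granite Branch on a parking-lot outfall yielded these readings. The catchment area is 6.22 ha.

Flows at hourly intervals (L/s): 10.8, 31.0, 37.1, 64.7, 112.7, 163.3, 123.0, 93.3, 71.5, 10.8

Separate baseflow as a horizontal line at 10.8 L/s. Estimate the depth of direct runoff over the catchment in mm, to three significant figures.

Direct runoff: 0.0, 20.2, 26.3, 53.9, 101.9, 152.5, 112.2, 82.5, 60.7, 0.0 L/s; ΣQ_DR = 610.2 L/s.
V = ΣQ_DR · Δt = 610.2 × 3600 s = 2.197 × 10^6 L.
Over A = 6.22 ha, depth = V / A = 35.3 mm.

d ≈ 35.3 mm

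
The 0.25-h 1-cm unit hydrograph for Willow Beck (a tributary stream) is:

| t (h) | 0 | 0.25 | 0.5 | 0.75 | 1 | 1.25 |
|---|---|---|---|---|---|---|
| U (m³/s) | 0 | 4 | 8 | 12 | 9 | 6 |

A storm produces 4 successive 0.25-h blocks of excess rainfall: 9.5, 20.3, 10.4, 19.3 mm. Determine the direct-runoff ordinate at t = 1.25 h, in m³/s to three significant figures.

Q ≈ 51.9 m³/s

By discrete convolution, Q_j = Σ (P_i / 10 mm) · U_{j−i}.
At t = 1.25 h (j=5): Q = (9.5/10)·6 + (20.3/10)·9 + (10.4/10)·12 + (19.3/10)·8 = 51.9 m³/s.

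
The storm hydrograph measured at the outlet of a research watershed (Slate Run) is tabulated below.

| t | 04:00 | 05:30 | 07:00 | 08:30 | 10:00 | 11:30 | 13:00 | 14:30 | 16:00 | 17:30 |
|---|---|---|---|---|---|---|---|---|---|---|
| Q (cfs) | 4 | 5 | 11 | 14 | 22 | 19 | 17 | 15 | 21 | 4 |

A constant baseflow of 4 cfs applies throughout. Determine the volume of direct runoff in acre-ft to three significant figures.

Direct-runoff ordinates (Q − Q_b): 0.0, 1.0, 7.0, 10.0, 18.0, 15.0, 13.0, 11.0, 17.0, 0.0 cfs.
ΣQ_DR = 92.00 cfs.
With Δt = 1.5 h = 5400 s, V = ΣQ_DR · Δt = 92.00 × 5400 = 4.97 × 10^5 ft³ = 11.4 acre-ft.

V ≈ 11.4 acre-ft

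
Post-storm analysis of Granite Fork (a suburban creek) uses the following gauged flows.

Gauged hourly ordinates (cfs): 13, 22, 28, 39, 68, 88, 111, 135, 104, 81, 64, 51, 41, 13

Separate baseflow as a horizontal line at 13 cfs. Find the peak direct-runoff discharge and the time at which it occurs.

Subtracting baseflow gives direct-runoff ordinates: 0.0, 9.0, 15.0, 26.0, 55.0, 75.0, 98.0, 122.0, 91.0, 68.0, 51.0, 38.0, 28.0, 0.0 cfs.
The maximum is 122.0 cfs, occurring at the reading for t = 7 h.

Q_p = 122.0 cfs at t = 7 h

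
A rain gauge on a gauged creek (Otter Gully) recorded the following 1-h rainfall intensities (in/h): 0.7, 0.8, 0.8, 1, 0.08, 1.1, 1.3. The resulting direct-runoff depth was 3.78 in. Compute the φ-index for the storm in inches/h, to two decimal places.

Only the 6 blocks with intensity above φ contribute runoff: 0.7, 0.8, 0.8, 1, 1.1, 1.3 in/h.
Σ(I−φ)·Δt = d  ⇒  (0.7+0.8+0.8+1+1.1+1.3 − 6φ)·1 = 3.78
φ = (5.700 − 3.78/1) / 6 = 0.32 in/h.

φ ≈ 0.32 in/h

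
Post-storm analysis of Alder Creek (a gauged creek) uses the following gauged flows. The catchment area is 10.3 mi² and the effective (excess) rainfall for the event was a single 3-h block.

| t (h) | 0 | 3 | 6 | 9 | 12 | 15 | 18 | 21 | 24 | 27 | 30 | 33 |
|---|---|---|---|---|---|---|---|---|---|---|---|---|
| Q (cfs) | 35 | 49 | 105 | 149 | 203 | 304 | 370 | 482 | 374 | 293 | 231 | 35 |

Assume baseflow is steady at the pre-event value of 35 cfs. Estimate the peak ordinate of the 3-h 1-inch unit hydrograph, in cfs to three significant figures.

U_p ≈ 448 cfs

Direct runoff: 0.0, 14.0, 70.0, 114.0, 168.0, 269.0, 335.0, 447.0, 339.0, 258.0, 196.0, 0.0 cfs; ΣQ_DR = 2210 cfs, peak = 447.0 cfs.
Runoff depth d = ΣQ_DR·Δt / A = 2210 × 10800 / (10.3 mi²) = 0.9975 in.
The 1-inch UH is the DRH scaled by (1 in)/d, so U_p = 447.0 × 1/0.9975 = 448 cfs.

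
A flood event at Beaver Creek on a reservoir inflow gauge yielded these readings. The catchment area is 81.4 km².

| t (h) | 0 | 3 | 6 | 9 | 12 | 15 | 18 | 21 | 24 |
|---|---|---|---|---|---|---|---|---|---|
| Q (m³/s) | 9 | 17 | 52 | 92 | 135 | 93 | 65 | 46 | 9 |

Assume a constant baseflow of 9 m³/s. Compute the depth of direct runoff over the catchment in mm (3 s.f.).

Direct runoff: 0.0, 8.0, 43.0, 83.0, 126.0, 84.0, 56.0, 37.0, 0.0 m³/s; ΣQ_DR = 437.0 m³/s.
V = ΣQ_DR · Δt = 437.0 × 10800 s = 4.720 × 10^6 m³.
Over A = 81.4 km², depth = V / A = 58.0 mm.

d ≈ 58.0 mm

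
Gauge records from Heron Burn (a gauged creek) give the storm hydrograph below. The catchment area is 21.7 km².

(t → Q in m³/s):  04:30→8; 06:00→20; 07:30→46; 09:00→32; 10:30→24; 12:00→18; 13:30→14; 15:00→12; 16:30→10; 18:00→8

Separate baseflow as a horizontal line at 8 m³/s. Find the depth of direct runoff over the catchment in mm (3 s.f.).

Direct runoff: 0.0, 12.0, 38.0, 24.0, 16.0, 10.0, 6.0, 4.0, 2.0, 0.0 m³/s; ΣQ_DR = 112.0 m³/s.
V = ΣQ_DR · Δt = 112.0 × 5400 s = 6.048 × 10^5 m³.
Over A = 21.7 km², depth = V / A = 27.9 mm.

d ≈ 27.9 mm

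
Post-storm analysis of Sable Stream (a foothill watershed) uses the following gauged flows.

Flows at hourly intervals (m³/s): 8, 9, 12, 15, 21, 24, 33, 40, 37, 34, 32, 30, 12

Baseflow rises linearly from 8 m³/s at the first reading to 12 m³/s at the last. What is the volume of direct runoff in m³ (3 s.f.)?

V ≈ 6.37 × 10^5 m³

Direct-runoff ordinates (Q − Q_b): 0.00, 0.67, 3.33, 6.00, 11.67, 14.33, 23.00, 29.67, 26.33, 23.00, 20.67, 18.33, 0.00 m³/s.
ΣQ_DR = 177.0 m³/s.
With Δt = 1 h = 3600 s, V = ΣQ_DR · Δt = 177.0 × 3600 = 6.37 × 10^5 m³.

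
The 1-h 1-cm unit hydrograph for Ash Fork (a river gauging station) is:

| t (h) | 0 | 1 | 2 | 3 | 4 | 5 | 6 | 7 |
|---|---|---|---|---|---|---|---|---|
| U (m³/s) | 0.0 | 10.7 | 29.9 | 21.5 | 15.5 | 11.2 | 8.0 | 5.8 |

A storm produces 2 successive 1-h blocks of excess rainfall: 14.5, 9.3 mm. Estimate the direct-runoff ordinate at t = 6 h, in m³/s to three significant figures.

Q ≈ 22.0 m³/s

By discrete convolution, Q_j = Σ (P_i / 10 mm) · U_{j−i}.
At t = 6 h (j=6): Q = (14.5/10)·8.0 + (9.3/10)·11.2 = 22.0 m³/s.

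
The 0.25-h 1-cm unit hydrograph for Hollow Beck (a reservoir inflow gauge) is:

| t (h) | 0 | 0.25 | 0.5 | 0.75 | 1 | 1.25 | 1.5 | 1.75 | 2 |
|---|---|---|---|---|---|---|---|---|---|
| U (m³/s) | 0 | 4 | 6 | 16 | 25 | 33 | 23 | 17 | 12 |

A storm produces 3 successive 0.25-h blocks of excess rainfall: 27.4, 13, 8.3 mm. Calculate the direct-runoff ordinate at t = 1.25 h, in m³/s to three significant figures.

Q ≈ 136 m³/s

By discrete convolution, Q_j = Σ (P_i / 10 mm) · U_{j−i}.
At t = 1.25 h (j=5): Q = (27.4/10)·33 + (13/10)·25 + (8.3/10)·16 = 136 m³/s.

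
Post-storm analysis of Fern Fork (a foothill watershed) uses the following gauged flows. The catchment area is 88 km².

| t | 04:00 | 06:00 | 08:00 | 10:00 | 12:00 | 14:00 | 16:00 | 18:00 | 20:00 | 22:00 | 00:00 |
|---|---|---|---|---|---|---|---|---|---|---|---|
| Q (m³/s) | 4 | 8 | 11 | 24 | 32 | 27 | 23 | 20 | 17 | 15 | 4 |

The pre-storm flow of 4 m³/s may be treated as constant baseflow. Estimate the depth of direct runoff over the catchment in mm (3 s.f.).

d ≈ 11.5 mm

Direct runoff: 0.0, 4.0, 7.0, 20.0, 28.0, 23.0, 19.0, 16.0, 13.0, 11.0, 0.0 m³/s; ΣQ_DR = 141.0 m³/s.
V = ΣQ_DR · Δt = 141.0 × 7200 s = 1.015 × 10^6 m³.
Over A = 88 km², depth = V / A = 11.5 mm.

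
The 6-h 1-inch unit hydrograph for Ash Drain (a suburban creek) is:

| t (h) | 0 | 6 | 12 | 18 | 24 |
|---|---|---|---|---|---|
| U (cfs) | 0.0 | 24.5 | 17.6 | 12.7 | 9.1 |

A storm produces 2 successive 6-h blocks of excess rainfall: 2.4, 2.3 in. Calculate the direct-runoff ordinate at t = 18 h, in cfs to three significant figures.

By discrete convolution, Q_j = Σ (P_i / 1 in) · U_{j−i}.
At t = 18 h (j=3): Q = (2.4/1)·12.7 + (2.3/1)·17.6 = 71.0 cfs.

Q ≈ 71.0 cfs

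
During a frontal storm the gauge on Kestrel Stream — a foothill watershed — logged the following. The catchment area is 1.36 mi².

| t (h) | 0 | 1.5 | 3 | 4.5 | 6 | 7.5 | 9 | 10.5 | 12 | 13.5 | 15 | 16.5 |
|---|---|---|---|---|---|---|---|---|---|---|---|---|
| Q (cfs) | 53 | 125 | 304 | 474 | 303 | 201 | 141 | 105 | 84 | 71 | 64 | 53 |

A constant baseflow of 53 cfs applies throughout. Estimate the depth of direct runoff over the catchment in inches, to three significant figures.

d ≈ 2.29 in

Direct runoff: 0.0, 72.0, 251.0, 421.0, 250.0, 148.0, 88.0, 52.0, 31.0, 18.0, 11.0, 0.0 cfs; ΣQ_DR = 1342 cfs.
V = ΣQ_DR · Δt = 1342 × 5400 s = 7.247 × 10^6 ft³.
Over A = 1.36 mi², depth = V / A = 2.29 in.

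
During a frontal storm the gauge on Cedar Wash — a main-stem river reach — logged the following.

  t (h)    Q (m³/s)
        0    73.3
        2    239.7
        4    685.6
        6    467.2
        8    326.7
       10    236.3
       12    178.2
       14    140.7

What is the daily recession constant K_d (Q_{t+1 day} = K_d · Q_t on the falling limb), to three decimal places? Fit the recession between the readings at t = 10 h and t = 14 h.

K_d ≈ 0.045

Between t = 10 h and t = 14 h the flow falls from 236.3 to 140.7 m³/s over 2×2 h = 4 h.
Per-interval ratio K = (140.7/236.3)^(1/2) = 0.7716; K_d = K^(24/2) = 0.045.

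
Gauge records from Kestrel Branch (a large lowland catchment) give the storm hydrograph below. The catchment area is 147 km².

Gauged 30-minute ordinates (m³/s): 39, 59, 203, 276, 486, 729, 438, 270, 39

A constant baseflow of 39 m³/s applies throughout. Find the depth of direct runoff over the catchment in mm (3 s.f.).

d ≈ 26.8 mm

Direct runoff: 0.0, 20.0, 164.0, 237.0, 447.0, 690.0, 399.0, 231.0, 0.0 m³/s; ΣQ_DR = 2188 m³/s.
V = ΣQ_DR · Δt = 2188 × 1800 s = 3.938 × 10^6 m³.
Over A = 147 km², depth = V / A = 26.8 mm.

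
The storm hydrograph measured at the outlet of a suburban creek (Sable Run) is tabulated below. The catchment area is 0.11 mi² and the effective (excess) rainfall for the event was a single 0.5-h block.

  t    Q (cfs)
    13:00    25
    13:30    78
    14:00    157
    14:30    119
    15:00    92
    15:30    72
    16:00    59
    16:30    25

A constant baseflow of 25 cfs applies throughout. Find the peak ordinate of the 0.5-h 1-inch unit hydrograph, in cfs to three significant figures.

U_p ≈ 43.9 cfs

Direct runoff: 0.0, 53.0, 132.0, 94.0, 67.0, 47.0, 34.0, 0.0 cfs; ΣQ_DR = 427.0 cfs, peak = 132.0 cfs.
Runoff depth d = ΣQ_DR·Δt / A = 427.0 × 1800 / (0.11 mi²) = 3.008 in.
The 1-inch UH is the DRH scaled by (1 in)/d, so U_p = 132.0 × 1/3.008 = 43.9 cfs.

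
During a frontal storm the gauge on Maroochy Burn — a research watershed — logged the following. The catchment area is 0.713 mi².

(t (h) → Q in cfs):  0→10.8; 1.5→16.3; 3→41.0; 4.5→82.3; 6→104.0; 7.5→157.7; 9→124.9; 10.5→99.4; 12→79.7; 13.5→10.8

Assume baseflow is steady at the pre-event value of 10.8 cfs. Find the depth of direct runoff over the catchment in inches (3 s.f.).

d ≈ 2.02 in

Direct runoff: 0.0, 5.5, 30.2, 71.5, 93.2, 146.9, 114.1, 88.6, 68.9, 0.0 cfs; ΣQ_DR = 618.9 cfs.
V = ΣQ_DR · Δt = 618.9 × 5400 s = 3.342 × 10^6 ft³.
Over A = 0.713 mi², depth = V / A = 2.02 in.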